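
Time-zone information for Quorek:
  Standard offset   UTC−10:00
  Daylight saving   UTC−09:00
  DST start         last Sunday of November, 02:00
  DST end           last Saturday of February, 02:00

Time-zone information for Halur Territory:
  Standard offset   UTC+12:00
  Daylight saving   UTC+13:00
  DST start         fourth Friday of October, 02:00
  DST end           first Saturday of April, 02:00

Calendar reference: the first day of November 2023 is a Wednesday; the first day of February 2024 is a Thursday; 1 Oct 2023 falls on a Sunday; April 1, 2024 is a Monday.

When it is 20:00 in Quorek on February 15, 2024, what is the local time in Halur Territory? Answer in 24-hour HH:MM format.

18:00

1 November 2023 is a Wednesday, so Sundays fall on 5, 12, 19, 26; the last is November 26.
1 February 2024 is a Thursday, so Saturdays fall on 3, 10, 17, 24; the last is February 24.
February 15, 2024 falls between 26 November 2023 and 24 February 2024, so daylight saving is in effect and Quorek is at UTC−09:00.
20:00 Quorek + 9h = 05:00 UTC (rolling into the next day, 16 February 2024).
1 October 2023 is a Sunday, so the first Friday is October 6 and the fourth is October 27.
1 April 2024 is a Monday, so the first Saturday is April 6.
At the standard offset (UTC+12:00), 05:00 UTC + 12h = 17:00 Halur Territory standard time.
The standard-time date in Halur Territory, February 16, 2024, falls between 27 October 2023 and 6 April 2024, so daylight saving is in effect and Halur Territory is at UTC+13:00.
05:00 UTC + 13h = 18:00 Halur Territory.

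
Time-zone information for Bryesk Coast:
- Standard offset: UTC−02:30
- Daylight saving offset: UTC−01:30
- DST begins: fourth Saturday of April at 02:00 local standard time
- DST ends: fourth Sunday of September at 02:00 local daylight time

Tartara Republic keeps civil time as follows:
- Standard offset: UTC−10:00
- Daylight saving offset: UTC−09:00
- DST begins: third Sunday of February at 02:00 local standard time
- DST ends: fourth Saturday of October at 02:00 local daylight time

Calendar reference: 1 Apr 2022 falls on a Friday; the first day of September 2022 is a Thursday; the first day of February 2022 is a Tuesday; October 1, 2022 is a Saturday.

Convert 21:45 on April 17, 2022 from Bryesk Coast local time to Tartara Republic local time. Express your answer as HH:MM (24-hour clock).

1 April 2022 is a Friday, so the first Saturday is April 2 and the fourth is April 23.
1 September 2022 is a Thursday, so the first Sunday is September 4 and the fourth is September 25.
Daylight saving runs 23 April – 25 September; April 17, 2022 is outside that window, so Bryesk Coast is on standard time at UTC−02:30.
21:45 Bryesk Coast + 2h30m = 00:15 UTC (rolling into the next day, 18 April 2022).
1 February 2022 is a Tuesday, so the first Sunday is February 6 and the third is February 20.
1 October 2022 is a Saturday, so the first Saturday is October 1 and the fourth is October 22.
At the standard offset (UTC−10:00), 00:15 UTC − 10h = 14:15 Tartara Republic standard time (rolling into the previous day, 17 April 2022).
The standard-time date in Tartara Republic, April 17, 2022, lies within the daylight-saving period (20 February – 22 October), so Tartara Republic is on daylight time, UTC−09:00.
00:15 UTC − 9h = 15:15 Tartara Republic (rolling into the previous day, 17 April 2022).

15:15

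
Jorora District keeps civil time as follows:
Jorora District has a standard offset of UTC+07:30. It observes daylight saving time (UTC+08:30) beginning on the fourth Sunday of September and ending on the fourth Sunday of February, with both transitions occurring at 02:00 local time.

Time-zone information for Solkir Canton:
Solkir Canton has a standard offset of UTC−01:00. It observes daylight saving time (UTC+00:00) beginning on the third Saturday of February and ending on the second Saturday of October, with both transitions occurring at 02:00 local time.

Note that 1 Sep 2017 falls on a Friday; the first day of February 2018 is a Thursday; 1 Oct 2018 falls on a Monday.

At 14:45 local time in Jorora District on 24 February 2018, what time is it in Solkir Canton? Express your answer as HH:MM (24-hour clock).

1 September 2017 is a Friday, so the first Sunday is September 3 and the fourth is September 24.
1 February 2018 is a Thursday, so the first Sunday is February 4 and the fourth is February 25.
24 February 2018 falls between 24 September 2017 and 25 February 2018, so daylight saving is in effect and Jorora District is at UTC+08:30.
14:45 Jorora District − 8h30m = 06:15 UTC.
1 February 2018 is a Thursday, so the first Saturday is February 3 and the third is February 17.
1 October 2018 is a Monday, so the first Saturday is October 6 and the second is October 13.
At the standard offset (UTC−01:00), 06:15 UTC − 1h = 05:15 Solkir Canton standard time.
The standard-time date in Solkir Canton, 24 February 2018, falls between 17 February and 13 October, so daylight saving is in effect and Solkir Canton is at UTC+00:00.
06:15 UTC + 0h = 06:15 Solkir Canton.

06:15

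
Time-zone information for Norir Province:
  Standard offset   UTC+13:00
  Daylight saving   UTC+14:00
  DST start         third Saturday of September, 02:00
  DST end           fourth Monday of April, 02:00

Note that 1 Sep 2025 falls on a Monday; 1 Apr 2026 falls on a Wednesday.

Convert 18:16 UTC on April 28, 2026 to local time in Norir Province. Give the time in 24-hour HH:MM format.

07:16

1 September 2025 is a Monday, so the first Saturday is September 6 and the third is September 20.
1 April 2026 is a Wednesday, so the first Monday is April 6 and the fourth is April 27.
At the standard offset (UTC+13:00), 18:16 UTC + 13h = 07:16 Norir Province standard time (rolling into the next day, 29 April 2026).
The standard-time date in Norir Province, April 29, 2026, does not fall between 20 September 2025 and 27 April 2026, so daylight saving is not in effect and Norir Province is at UTC+13:00.
18:16 UTC + 13h = 07:16 local (rolling into the next day, 29 April 2026).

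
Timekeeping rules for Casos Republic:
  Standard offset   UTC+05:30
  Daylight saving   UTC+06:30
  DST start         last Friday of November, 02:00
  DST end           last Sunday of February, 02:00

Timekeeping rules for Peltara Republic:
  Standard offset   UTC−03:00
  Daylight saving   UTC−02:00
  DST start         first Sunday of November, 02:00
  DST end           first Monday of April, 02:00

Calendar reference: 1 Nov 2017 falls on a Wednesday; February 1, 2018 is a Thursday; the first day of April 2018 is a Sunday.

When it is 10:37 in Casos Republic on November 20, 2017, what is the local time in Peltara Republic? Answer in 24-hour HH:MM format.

1 November 2017 is a Wednesday, so Fridays fall on 3, 10, 17, 24; the last is November 24.
1 February 2018 is a Thursday, so Sundays fall on 4, 11, 18, 25; the last is February 25.
November 20, 2017 is outside the daylight-saving period (24 November 2017 – 25 February 2018), so Casos Republic is on standard time, UTC+05:30.
10:37 Casos Republic − 5h30m = 05:07 UTC.
1 November 2017 is a Wednesday, so the first Sunday is November 5.
1 April 2018 is a Sunday, so the first Monday is April 2.
At the standard offset (UTC−03:00), 05:07 UTC − 3h = 02:07 Peltara Republic standard time.
The standard-time date in Peltara Republic, November 20, 2017, lies within the daylight-saving period (5 November 2017 – 2 April 2018), so Peltara Republic is on daylight time, UTC−02:00.
05:07 UTC − 2h = 03:07 Peltara Republic.

03:07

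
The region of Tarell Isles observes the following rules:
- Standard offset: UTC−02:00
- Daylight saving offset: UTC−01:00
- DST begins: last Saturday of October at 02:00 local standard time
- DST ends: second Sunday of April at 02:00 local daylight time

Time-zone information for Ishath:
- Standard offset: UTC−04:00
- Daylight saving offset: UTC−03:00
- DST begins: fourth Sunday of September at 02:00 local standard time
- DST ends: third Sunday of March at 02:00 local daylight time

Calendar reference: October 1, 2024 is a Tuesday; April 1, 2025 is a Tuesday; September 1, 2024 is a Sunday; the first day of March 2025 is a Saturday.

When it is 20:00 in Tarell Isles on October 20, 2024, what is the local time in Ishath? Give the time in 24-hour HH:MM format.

1 October 2024 is a Tuesday, so Saturdays fall on 5, 12, 19, 26; the last is October 26.
1 April 2025 is a Tuesday, so the first Sunday is April 6 and the second is April 13.
Daylight saving runs 26 October 2024 – 13 April 2025; October 20, 2024 is outside that window, so Tarell Isles is on standard time at UTC−02:00.
20:00 Tarell Isles + 2h = 22:00 UTC.
1 September 2024 is a Sunday, so the first Sunday is September 1 and the fourth is September 22.
1 March 2025 is a Saturday, so the first Sunday is March 2 and the third is March 16.
At the standard offset (UTC−04:00), 22:00 UTC − 4h = 18:00 Ishath standard time.
The standard-time date in Ishath, October 20, 2024, falls between 22 September 2024 and 16 March 2025, so daylight saving is in effect and Ishath is at UTC−03:00.
22:00 UTC − 3h = 19:00 Ishath.

19:00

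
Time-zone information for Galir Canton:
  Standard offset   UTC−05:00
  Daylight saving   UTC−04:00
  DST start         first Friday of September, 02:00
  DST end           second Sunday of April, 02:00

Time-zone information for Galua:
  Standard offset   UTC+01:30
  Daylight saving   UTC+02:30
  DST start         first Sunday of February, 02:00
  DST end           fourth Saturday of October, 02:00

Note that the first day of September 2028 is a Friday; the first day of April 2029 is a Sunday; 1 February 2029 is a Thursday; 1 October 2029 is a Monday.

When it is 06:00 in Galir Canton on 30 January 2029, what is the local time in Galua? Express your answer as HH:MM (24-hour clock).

1 September 2028 is a Friday, so the first Friday is September 1.
1 April 2029 is a Sunday, so the first Sunday is April 1 and the second is April 8.
30 January 2029 falls between 1 September 2028 and 8 April 2029, so daylight saving is in effect and Galir Canton is at UTC−04:00.
06:00 Galir Canton + 4h = 10:00 UTC.
1 February 2029 is a Thursday, so the first Sunday is February 4.
1 October 2029 is a Monday, so the first Saturday is October 6 and the fourth is October 27.
At the standard offset (UTC+01:30), 10:00 UTC + 1h30m = 11:30 Galua standard time.
The standard-time date in Galua, 30 January 2029, is outside the daylight-saving period (4 February – 27 October), so Galua is on standard time, UTC+01:30.
10:00 UTC + 1h30m = 11:30 Galua.

11:30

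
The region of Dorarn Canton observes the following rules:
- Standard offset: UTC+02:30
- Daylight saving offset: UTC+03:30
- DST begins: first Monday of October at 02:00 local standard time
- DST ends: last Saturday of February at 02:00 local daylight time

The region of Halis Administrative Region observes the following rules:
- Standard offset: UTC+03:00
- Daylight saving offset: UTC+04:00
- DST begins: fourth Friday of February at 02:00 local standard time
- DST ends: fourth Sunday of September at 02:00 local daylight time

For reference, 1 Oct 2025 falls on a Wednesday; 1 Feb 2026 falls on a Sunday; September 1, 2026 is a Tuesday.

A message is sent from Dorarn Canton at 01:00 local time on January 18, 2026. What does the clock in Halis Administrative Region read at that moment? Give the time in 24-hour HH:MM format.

1 October 2025 is a Wednesday, so the first Monday is October 6.
1 February 2026 is a Sunday, so Saturdays fall on 7, 14, 21, 28; the last is February 28.
January 18, 2026 falls between 6 October 2025 and 28 February 2026, so daylight saving is in effect and Dorarn Canton is at UTC+03:30.
01:00 Dorarn Canton − 3h30m = 21:30 UTC (rolling into the previous day, 17 January 2026).
1 February 2026 is a Sunday, so the first Friday is February 6 and the fourth is February 27.
1 September 2026 is a Tuesday, so the first Sunday is September 6 and the fourth is September 27.
At the standard offset (UTC+03:00), 21:30 UTC + 3h = 00:30 Halis Administrative Region standard time (rolling into the next day, 18 January 2026).
The standard-time date in Halis Administrative Region, January 18, 2026, is outside the daylight-saving period (27 February – 27 September), so Halis Administrative Region is on standard time, UTC+03:00.
21:30 UTC + 3h = 00:30 Halis Administrative Region (rolling into the next day, 18 January 2026).

00:30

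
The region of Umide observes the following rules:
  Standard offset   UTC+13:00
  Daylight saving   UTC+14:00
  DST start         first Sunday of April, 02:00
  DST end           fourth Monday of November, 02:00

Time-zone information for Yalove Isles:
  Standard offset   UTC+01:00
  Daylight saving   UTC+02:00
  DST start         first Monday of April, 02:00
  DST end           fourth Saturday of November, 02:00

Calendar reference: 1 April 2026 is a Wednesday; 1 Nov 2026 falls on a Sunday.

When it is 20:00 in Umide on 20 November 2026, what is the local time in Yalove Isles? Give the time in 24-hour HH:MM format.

08:00

1 April 2026 is a Wednesday, so the first Sunday is April 5.
1 November 2026 is a Sunday, so the first Monday is November 2 and the fourth is November 23.
Daylight saving runs 5 April – 23 November; 20 November 2026 is inside that window, so Umide is at UTC+14:00.
20:00 Umide − 14h = 06:00 UTC.
1 April 2026 is a Wednesday, so the first Monday is April 6.
1 November 2026 is a Sunday, so the first Saturday is November 7 and the fourth is November 28.
At the standard offset (UTC+01:00), 06:00 UTC + 1h = 07:00 Yalove Isles standard time.
The standard-time date in Yalove Isles, 20 November 2026, lies within the daylight-saving period (6 April – 28 November), so Yalove Isles is on daylight time, UTC+02:00.
06:00 UTC + 2h = 08:00 Yalove Isles.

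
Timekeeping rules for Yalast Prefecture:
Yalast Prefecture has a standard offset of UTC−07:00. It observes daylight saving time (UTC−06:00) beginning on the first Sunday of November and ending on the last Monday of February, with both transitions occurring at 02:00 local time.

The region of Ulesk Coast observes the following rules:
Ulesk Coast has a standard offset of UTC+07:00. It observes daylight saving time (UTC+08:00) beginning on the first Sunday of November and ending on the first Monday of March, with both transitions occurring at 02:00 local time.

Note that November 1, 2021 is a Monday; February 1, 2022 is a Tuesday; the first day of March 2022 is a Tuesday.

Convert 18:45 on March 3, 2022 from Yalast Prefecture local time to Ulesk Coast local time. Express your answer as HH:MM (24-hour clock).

09:45

1 November 2021 is a Monday, so the first Sunday is November 7.
1 February 2022 is a Tuesday, so Mondays fall on 7, 14, 21, 28; the last is February 28.
March 3, 2022 does not fall between 7 November 2021 and 28 February 2022, so daylight saving is not in effect and Yalast Prefecture is at UTC−07:00.
18:45 Yalast Prefecture + 7h = 01:45 UTC (rolling into the next day, 4 March 2022).
1 November 2021 is a Monday, so the first Sunday is November 7.
1 March 2022 is a Tuesday, so the first Monday is March 7.
At the standard offset (UTC+07:00), 01:45 UTC + 7h = 08:45 Ulesk Coast standard time.
The standard-time date in Ulesk Coast, March 4, 2022, falls between 7 November 2021 and 7 March 2022, so daylight saving is in effect and Ulesk Coast is at UTC+08:00.
01:45 UTC + 8h = 09:45 Ulesk Coast.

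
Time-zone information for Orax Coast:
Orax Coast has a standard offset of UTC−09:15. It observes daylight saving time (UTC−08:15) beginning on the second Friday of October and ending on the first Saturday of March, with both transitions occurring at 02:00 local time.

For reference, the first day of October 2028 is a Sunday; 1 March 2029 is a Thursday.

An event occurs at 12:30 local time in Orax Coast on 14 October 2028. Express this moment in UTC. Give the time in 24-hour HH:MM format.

20:45

1 October 2028 is a Sunday, so the first Friday is October 6 and the second is October 13.
1 March 2029 is a Thursday, so the first Saturday is March 3.
14 October 2028 falls between 13 October 2028 and 3 March 2029, so daylight saving is in effect and Orax Coast is at UTC−08:15.
12:30 local + 8h15m = 20:45 UTC.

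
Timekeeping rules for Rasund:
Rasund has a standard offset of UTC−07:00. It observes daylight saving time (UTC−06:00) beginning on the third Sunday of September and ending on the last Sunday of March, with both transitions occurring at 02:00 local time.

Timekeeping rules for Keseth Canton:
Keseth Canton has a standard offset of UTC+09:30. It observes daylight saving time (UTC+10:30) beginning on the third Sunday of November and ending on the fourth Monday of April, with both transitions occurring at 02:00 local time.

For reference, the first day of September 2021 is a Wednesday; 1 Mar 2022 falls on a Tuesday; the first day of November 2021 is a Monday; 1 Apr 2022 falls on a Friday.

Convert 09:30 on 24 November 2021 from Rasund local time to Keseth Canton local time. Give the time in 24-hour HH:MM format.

1 September 2021 is a Wednesday, so the first Sunday is September 5 and the third is September 19.
1 March 2022 is a Tuesday, so Sundays fall on 6, 13, 20, 27; the last is March 27.
24 November 2021 lies within the daylight-saving period (19 September 2021 – 27 March 2022), so Rasund is on daylight time, UTC−06:00.
09:30 Rasund + 6h = 15:30 UTC.
1 November 2021 is a Monday, so the first Sunday is November 7 and the third is November 21.
1 April 2022 is a Friday, so the first Monday is April 4 and the fourth is April 25.
At the standard offset (UTC+09:30), 15:30 UTC + 9h30m = 01:00 Keseth Canton standard time (rolling into the next day, 25 November 2021).
The standard-time date in Keseth Canton, 25 November 2021, lies within the daylight-saving period (21 November 2021 – 25 April 2022), so Keseth Canton is on daylight time, UTC+10:30.
15:30 UTC + 10h30m = 02:00 Keseth Canton (rolling into the next day, 25 November 2021).

02:00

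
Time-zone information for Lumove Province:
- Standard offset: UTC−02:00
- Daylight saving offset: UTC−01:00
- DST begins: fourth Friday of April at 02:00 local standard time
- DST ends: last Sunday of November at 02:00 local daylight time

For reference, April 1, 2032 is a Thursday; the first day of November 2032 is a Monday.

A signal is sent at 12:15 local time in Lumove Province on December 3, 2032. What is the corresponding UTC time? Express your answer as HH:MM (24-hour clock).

14:15

1 April 2032 is a Thursday, so the first Friday is April 2 and the fourth is April 23.
1 November 2032 is a Monday, so Sundays fall on 7, 14, 21, 28; the last is November 28.
December 3, 2032 does not fall between 23 April and 28 November, so daylight saving is not in effect and Lumove Province is at UTC−02:00.
12:15 local + 2h = 14:15 UTC.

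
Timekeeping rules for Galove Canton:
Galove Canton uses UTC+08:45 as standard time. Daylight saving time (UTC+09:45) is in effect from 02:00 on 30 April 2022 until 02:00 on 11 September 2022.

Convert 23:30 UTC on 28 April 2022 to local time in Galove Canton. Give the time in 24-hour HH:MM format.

08:15

At the standard offset (UTC+08:45), 23:30 UTC + 8h45m = 08:15 Galove Canton standard time (rolling into the next day, 29 April 2022).
The standard-time date in Galove Canton, 29 April 2022, does not fall between 30 April and 11 September, so daylight saving is not in effect and Galove Canton is at UTC+08:45.
23:30 UTC + 8h45m = 08:15 local (rolling into the next day, 29 April 2022).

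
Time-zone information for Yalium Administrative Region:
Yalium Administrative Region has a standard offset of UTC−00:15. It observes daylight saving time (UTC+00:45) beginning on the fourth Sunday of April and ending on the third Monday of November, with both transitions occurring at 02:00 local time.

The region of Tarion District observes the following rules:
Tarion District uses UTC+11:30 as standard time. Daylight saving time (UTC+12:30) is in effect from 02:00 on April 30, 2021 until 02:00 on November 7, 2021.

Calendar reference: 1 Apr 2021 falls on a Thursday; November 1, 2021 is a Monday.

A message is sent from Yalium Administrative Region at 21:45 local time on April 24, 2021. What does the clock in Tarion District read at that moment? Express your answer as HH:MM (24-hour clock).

09:30

1 April 2021 is a Thursday, so the first Sunday is April 4 and the fourth is April 25.
1 November 2021 is a Monday, so the first Monday is November 1 and the third is November 15.
April 24, 2021 is outside the daylight-saving period (25 April – 15 November), so Yalium Administrative Region is on standard time, UTC−00:15.
21:45 Yalium Administrative Region + 0h15m = 22:00 UTC.
At the standard offset (UTC+11:30), 22:00 UTC + 11h30m = 09:30 Tarion District standard time (rolling into the next day, 25 April 2021).
The standard-time date in Tarion District, April 25, 2021, is outside the daylight-saving period (30 April – 7 November), so Tarion District is on standard time, UTC+11:30.
22:00 UTC + 11h30m = 09:30 Tarion District (rolling into the next day, 25 April 2021).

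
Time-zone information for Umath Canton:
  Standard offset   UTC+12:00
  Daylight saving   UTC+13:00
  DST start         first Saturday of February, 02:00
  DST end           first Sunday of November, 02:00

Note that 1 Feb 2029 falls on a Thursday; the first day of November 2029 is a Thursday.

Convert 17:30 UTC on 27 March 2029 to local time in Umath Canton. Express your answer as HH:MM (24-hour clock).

1 February 2029 is a Thursday, so the first Saturday is February 3.
1 November 2029 is a Thursday, so the first Sunday is November 4.
At the standard offset (UTC+12:00), 17:30 UTC + 12h = 05:30 Umath Canton standard time (rolling into the next day, 28 March 2029).
The standard-time date in Umath Canton, 28 March 2029, lies within the daylight-saving period (3 February – 4 November), so Umath Canton is on daylight time, UTC+13:00.
17:30 UTC + 13h = 06:30 local (rolling into the next day, 28 March 2029).

06:30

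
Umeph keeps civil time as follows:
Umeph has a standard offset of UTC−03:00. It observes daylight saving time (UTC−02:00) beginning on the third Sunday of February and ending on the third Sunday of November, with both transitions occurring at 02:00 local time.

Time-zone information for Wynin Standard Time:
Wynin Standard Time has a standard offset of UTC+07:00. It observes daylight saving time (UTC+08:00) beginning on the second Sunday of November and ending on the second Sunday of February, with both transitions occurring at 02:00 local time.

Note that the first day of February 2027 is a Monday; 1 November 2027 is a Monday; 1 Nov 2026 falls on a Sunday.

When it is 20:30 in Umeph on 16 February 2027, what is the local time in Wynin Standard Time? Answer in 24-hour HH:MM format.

06:30

1 February 2027 is a Monday, so the first Sunday is February 7 and the third is February 21.
1 November 2027 is a Monday, so the first Sunday is November 7 and the third is November 21.
16 February 2027 does not fall between 21 February and 21 November, so daylight saving is not in effect and Umeph is at UTC−03:00.
20:30 Umeph + 3h = 23:30 UTC.
1 November 2026 is a Sunday, so the first Sunday is November 1 and the second is November 8.
1 February 2027 is a Monday, so the first Sunday is February 7 and the second is February 14.
At the standard offset (UTC+07:00), 23:30 UTC + 7h = 06:30 Wynin Standard Time standard time (rolling into the next day, 17 February 2027).
The standard-time date in Wynin Standard Time, 17 February 2027, is outside the daylight-saving period (8 November 2026 – 14 February 2027), so Wynin Standard Time is on standard time, UTC+07:00.
23:30 UTC + 7h = 06:30 Wynin Standard Time (rolling into the next day, 17 February 2027).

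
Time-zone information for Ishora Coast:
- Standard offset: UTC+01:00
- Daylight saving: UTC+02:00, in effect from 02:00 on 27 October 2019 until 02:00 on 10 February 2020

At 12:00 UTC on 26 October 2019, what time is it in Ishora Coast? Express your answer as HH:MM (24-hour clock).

At the standard offset (UTC+01:00), 12:00 UTC + 1h = 13:00 Ishora Coast standard time.
Daylight saving runs 27 October 2019 – 10 February 2020; the standard-time date in Ishora Coast, 26 October 2019, is outside that window, so Ishora Coast is on standard time at UTC+01:00.
12:00 UTC + 1h = 13:00 local.

13:00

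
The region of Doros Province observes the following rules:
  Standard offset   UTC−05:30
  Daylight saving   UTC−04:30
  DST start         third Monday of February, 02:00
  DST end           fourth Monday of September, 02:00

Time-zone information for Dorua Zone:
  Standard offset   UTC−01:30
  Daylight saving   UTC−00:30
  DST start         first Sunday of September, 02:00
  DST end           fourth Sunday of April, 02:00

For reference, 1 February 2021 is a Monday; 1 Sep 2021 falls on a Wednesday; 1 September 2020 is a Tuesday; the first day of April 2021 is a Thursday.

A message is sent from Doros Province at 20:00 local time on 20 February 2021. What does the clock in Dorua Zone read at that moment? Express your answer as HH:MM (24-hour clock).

00:00

1 February 2021 is a Monday, so the first Monday is February 1 and the third is February 15.
1 September 2021 is a Wednesday, so the first Monday is September 6 and the fourth is September 27.
20 February 2021 falls between 15 February and 27 September, so daylight saving is in effect and Doros Province is at UTC−04:30.
20:00 Doros Province + 4h30m = 00:30 UTC (rolling into the next day, 21 February 2021).
1 September 2020 is a Tuesday, so the first Sunday is September 6.
1 April 2021 is a Thursday, so the first Sunday is April 4 and the fourth is April 25.
At the standard offset (UTC−01:30), 00:30 UTC − 1h30m = 23:00 Dorua Zone standard time (rolling into the previous day, 20 February 2021).
The standard-time date in Dorua Zone, 20 February 2021, lies within the daylight-saving period (6 September 2020 – 25 April 2021), so Dorua Zone is on daylight time, UTC−00:30.
00:30 UTC − 0h30m = 00:00 Dorua Zone.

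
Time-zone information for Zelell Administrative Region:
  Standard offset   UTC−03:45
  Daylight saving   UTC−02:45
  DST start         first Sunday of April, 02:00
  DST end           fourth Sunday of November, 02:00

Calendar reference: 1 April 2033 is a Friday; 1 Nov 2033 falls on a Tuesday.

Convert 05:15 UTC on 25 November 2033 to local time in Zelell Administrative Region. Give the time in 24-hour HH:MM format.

1 April 2033 is a Friday, so the first Sunday is April 3.
1 November 2033 is a Tuesday, so the first Sunday is November 6 and the fourth is November 27.
At the standard offset (UTC−03:45), 05:15 UTC − 3h45m = 01:30 Zelell Administrative Region standard time.
Daylight saving runs 3 April – 27 November; the standard-time date in Zelell Administrative Region, 25 November 2033, is inside that window, so Zelell Administrative Region is at UTC−02:45.
05:15 UTC − 2h45m = 02:30 local.

02:30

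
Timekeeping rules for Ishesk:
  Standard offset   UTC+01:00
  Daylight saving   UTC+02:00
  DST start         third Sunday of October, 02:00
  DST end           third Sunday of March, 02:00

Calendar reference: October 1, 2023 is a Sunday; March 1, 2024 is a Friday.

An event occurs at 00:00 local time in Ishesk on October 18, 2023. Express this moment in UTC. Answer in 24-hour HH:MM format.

1 October 2023 is a Sunday, so the first Sunday is October 1 and the third is October 15.
1 March 2024 is a Friday, so the first Sunday is March 3 and the third is March 17.
Daylight saving runs 15 October 2023 – 17 March 2024; October 18, 2023 is inside that window, so Ishesk is at UTC+02:00.
00:00 local − 2h = 22:00 UTC (rolling into the previous day, 17 October 2023).

22:00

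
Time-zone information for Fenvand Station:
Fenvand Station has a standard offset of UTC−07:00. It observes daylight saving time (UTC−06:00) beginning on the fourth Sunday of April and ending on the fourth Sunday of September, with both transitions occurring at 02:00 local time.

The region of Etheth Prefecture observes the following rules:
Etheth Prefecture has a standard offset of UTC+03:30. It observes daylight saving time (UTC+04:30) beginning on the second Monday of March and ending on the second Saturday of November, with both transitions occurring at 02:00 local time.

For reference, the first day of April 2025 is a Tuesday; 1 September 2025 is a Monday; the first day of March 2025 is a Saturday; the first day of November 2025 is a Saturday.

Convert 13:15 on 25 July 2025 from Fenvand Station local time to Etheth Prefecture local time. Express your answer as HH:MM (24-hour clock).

1 April 2025 is a Tuesday, so the first Sunday is April 6 and the fourth is April 27.
1 September 2025 is a Monday, so the first Sunday is September 7 and the fourth is September 28.
25 July 2025 lies within the daylight-saving period (27 April – 28 September), so Fenvand Station is on daylight time, UTC−06:00.
13:15 Fenvand Station + 6h = 19:15 UTC.
1 March 2025 is a Saturday, so the first Monday is March 3 and the second is March 10.
1 November 2025 is a Saturday, so the first Saturday is November 1 and the second is November 8.
At the standard offset (UTC+03:30), 19:15 UTC + 3h30m = 22:45 Etheth Prefecture standard time.
Daylight saving runs 10 March – 8 November; the standard-time date in Etheth Prefecture, 25 July 2025, is inside that window, so Etheth Prefecture is at UTC+04:30.
19:15 UTC + 4h30m = 23:45 Etheth Prefecture.

23:45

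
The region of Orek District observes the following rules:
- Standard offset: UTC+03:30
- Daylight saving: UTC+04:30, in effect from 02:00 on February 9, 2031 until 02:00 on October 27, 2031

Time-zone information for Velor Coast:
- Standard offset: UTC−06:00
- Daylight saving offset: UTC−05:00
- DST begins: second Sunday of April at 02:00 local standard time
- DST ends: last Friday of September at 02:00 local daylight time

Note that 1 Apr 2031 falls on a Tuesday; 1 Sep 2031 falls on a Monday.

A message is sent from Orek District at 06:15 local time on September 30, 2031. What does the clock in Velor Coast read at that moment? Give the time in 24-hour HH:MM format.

19:45

September 30, 2031 lies within the daylight-saving period (9 February – 27 October), so Orek District is on daylight time, UTC+04:30.
06:15 Orek District − 4h30m = 01:45 UTC.
1 April 2031 is a Tuesday, so the first Sunday is April 6 and the second is April 13.
1 September 2031 is a Monday, so Fridays fall on 5, 12, 19, 26; the last is September 26.
At the standard offset (UTC−06:00), 01:45 UTC − 6h = 19:45 Velor Coast standard time (rolling into the previous day, 29 September 2031).
Daylight saving runs 13 April – 26 September; the standard-time date in Velor Coast, September 29, 2031, is outside that window, so Velor Coast is on standard time at UTC−06:00.
01:45 UTC − 6h = 19:45 Velor Coast (rolling into the previous day, 29 September 2031).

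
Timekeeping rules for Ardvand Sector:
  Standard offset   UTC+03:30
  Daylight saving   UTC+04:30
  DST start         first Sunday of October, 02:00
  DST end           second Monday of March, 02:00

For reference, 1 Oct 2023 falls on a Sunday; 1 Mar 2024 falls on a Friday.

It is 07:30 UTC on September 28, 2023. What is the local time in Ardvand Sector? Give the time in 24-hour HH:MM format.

1 October 2023 is a Sunday, so the first Sunday is October 1.
1 March 2024 is a Friday, so the first Monday is March 4 and the second is March 11.
At the standard offset (UTC+03:30), 07:30 UTC + 3h30m = 11:00 Ardvand Sector standard time.
The standard-time date in Ardvand Sector, September 28, 2023, is outside the daylight-saving period (1 October 2023 – 11 March 2024), so Ardvand Sector is on standard time, UTC+03:30.
07:30 UTC + 3h30m = 11:00 local.

11:00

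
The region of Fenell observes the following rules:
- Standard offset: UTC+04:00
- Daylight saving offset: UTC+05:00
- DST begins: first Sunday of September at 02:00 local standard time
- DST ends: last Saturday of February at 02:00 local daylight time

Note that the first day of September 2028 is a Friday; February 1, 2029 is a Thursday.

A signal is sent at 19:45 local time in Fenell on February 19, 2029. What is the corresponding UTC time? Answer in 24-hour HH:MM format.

14:45

1 September 2028 is a Friday, so the first Sunday is September 3.
1 February 2029 is a Thursday, so Saturdays fall on 3, 10, 17, 24; the last is February 24.
February 19, 2029 falls between 3 September 2028 and 24 February 2029, so daylight saving is in effect and Fenell is at UTC+05:00.
19:45 local − 5h = 14:45 UTC.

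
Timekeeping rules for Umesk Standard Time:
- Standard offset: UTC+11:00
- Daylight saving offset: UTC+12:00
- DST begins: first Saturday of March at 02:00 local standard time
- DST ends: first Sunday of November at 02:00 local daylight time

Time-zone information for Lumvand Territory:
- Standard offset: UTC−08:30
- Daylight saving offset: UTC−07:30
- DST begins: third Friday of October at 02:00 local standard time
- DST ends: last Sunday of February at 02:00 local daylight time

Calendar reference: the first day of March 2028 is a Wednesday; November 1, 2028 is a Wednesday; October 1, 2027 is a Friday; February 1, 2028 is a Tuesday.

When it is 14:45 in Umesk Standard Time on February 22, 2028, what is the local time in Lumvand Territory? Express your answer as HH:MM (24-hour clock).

20:15

1 March 2028 is a Wednesday, so the first Saturday is March 4.
1 November 2028 is a Wednesday, so the first Sunday is November 5.
February 22, 2028 is outside the daylight-saving period (4 March – 5 November), so Umesk Standard Time is on standard time, UTC+11:00.
14:45 Umesk Standard Time − 11h = 03:45 UTC.
1 October 2027 is a Friday, so the first Friday is October 1 and the third is October 15.
1 February 2028 is a Tuesday, so Sundays fall on 6, 13, 20, 27; the last is February 27.
At the standard offset (UTC−08:30), 03:45 UTC − 8h30m = 19:15 Lumvand Territory standard time (rolling into the previous day, 21 February 2028).
Daylight saving runs 15 October 2027 – 27 February 2028; the standard-time date in Lumvand Territory, February 21, 2028, is inside that window, so Lumvand Territory is at UTC−07:30.
03:45 UTC − 7h30m = 20:15 Lumvand Territory (rolling into the previous day, 21 February 2028).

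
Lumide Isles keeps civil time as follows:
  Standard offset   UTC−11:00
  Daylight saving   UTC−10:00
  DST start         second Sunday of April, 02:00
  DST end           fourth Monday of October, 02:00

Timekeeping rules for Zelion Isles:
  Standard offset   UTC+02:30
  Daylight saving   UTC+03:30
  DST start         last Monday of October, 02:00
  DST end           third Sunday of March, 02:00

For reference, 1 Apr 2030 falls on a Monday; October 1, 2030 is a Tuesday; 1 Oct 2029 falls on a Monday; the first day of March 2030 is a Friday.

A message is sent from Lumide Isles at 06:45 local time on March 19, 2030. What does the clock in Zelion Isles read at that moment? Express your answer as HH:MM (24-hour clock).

1 April 2030 is a Monday, so the first Sunday is April 7 and the second is April 14.
1 October 2030 is a Tuesday, so the first Monday is October 7 and the fourth is October 28.
March 19, 2030 is outside the daylight-saving period (14 April – 28 October), so Lumide Isles is on standard time, UTC−11:00.
06:45 Lumide Isles + 11h = 17:45 UTC.
1 October 2029 is a Monday, so Mondays fall on 1, 8, 15, 22, 29; the last is October 29.
1 March 2030 is a Friday, so the first Sunday is March 3 and the third is March 17.
At the standard offset (UTC+02:30), 17:45 UTC + 2h30m = 20:15 Zelion Isles standard time.
The standard-time date in Zelion Isles, March 19, 2030, does not fall between 29 October 2029 and 17 March 2030, so daylight saving is not in effect and Zelion Isles is at UTC+02:30.
17:45 UTC + 2h30m = 20:15 Zelion Isles.

20:15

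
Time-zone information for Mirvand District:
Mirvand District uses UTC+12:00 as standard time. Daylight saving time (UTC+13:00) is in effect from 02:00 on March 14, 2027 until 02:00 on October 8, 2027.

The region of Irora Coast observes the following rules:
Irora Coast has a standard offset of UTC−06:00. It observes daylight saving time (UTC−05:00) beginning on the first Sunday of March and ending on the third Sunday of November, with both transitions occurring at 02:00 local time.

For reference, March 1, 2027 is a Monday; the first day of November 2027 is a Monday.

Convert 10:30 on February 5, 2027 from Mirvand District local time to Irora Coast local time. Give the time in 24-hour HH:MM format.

Daylight saving runs 14 March – 8 October; February 5, 2027 is outside that window, so Mirvand District is on standard time at UTC+12:00.
10:30 Mirvand District − 12h = 22:30 UTC (rolling into the previous day, 4 February 2027).
1 March 2027 is a Monday, so the first Sunday is March 7.
1 November 2027 is a Monday, so the first Sunday is November 7 and the third is November 21.
At the standard offset (UTC−06:00), 22:30 UTC − 6h = 16:30 Irora Coast standard time.
The standard-time date in Irora Coast, February 4, 2027, is outside the daylight-saving period (7 March – 21 November), so Irora Coast is on standard time, UTC−06:00.
22:30 UTC − 6h = 16:30 Irora Coast.

16:30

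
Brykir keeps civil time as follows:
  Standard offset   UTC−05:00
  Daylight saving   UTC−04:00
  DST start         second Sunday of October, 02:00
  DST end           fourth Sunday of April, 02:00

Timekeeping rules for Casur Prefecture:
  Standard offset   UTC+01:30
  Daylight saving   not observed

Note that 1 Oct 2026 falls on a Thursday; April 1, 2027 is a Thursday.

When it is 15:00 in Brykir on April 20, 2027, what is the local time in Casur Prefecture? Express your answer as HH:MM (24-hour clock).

1 October 2026 is a Thursday, so the first Sunday is October 4 and the second is October 11.
1 April 2027 is a Thursday, so the first Sunday is April 4 and the fourth is April 25.
April 20, 2027 falls between 11 October 2026 and 25 April 2027, so daylight saving is in effect and Brykir is at UTC−04:00.
15:00 Brykir + 4h = 19:00 UTC.
Casur Prefecture stays on UTC+01:30 all year.
19:00 UTC + 1h30m = 20:30 Casur Prefecture.

20:30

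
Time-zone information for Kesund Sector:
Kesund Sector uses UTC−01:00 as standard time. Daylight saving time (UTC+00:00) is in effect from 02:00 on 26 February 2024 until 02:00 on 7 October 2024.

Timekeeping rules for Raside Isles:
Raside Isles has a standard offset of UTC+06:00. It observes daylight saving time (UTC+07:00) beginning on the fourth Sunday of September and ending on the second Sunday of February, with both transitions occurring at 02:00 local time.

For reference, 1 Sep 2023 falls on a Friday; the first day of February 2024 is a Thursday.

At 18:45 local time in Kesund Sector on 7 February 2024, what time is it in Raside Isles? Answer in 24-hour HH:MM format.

02:45

7 February 2024 does not fall between 26 February and 7 October, so daylight saving is not in effect and Kesund Sector is at UTC−01:00.
18:45 Kesund Sector + 1h = 19:45 UTC.
1 September 2023 is a Friday, so the first Sunday is September 3 and the fourth is September 24.
1 February 2024 is a Thursday, so the first Sunday is February 4 and the second is February 11.
At the standard offset (UTC+06:00), 19:45 UTC + 6h = 01:45 Raside Isles standard time (rolling into the next day, 8 February 2024).
The standard-time date in Raside Isles, 8 February 2024, falls between 24 September 2023 and 11 February 2024, so daylight saving is in effect and Raside Isles is at UTC+07:00.
19:45 UTC + 7h = 02:45 Raside Isles (rolling into the next day, 8 February 2024).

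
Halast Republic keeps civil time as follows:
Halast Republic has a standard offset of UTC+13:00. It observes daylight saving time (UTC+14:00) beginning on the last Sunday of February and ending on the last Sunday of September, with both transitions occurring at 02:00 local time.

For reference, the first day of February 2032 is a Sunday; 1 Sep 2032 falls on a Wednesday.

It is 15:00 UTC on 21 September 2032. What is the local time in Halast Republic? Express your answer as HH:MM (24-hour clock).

05:00

1 February 2032 is a Sunday, so Sundays fall on 1, 8, 15, 22, 29; the last is February 29.
1 September 2032 is a Wednesday, so Sundays fall on 5, 12, 19, 26; the last is September 26.
At the standard offset (UTC+13:00), 15:00 UTC + 13h = 04:00 Halast Republic standard time (rolling into the next day, 22 September 2032).
The standard-time date in Halast Republic, 22 September 2032, lies within the daylight-saving period (29 February – 26 September), so Halast Republic is on daylight time, UTC+14:00.
15:00 UTC + 14h = 05:00 local (rolling into the next day, 22 September 2032).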